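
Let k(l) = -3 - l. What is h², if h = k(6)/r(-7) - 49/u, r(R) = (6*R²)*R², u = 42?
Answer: 70694464/51883209 ≈ 1.3626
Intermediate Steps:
r(R) = 6*R⁴
h = -8408/7203 (h = (-3 - 1*6)/((6*(-7)⁴)) - 49/42 = (-3 - 6)/((6*2401)) - 49*1/42 = -9/14406 - 7/6 = -9*1/14406 - 7/6 = -3/4802 - 7/6 = -8408/7203 ≈ -1.1673)
h² = (-8408/7203)² = 70694464/51883209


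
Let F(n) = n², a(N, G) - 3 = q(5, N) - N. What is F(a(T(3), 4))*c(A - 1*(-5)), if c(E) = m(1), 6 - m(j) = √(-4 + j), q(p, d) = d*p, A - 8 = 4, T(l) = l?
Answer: 1350 - 225*I*√3 ≈ 1350.0 - 389.71*I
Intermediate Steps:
A = 12 (A = 8 + 4 = 12)
a(N, G) = 3 + 4*N (a(N, G) = 3 + (N*5 - N) = 3 + (5*N - N) = 3 + 4*N)
m(j) = 6 - √(-4 + j)
c(E) = 6 - I*√3 (c(E) = 6 - √(-4 + 1) = 6 - √(-3) = 6 - I*√3)
F(a(T(3), 4))*c(A - 1*(-5)) = (3 + 4*3)²*(6 - I*√3) = (3 + 12)²*(6 - I*√3) = 15²*(6 - I*√3) = 225*(6 - I*√3) = 1350 - 225*I*√3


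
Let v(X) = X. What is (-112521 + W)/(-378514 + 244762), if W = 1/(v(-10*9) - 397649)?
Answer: 11188497505/13299596682 ≈ 0.84127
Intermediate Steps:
W = -1/397739 (W = 1/(-10*9 - 397649) = 1/(-90 - 397649) = 1/(-397739) = -1/397739 ≈ -2.5142e-6)
(-112521 + W)/(-378514 + 244762) = (-112521 - 1/397739)/(-378514 + 244762) = -44753990020/397739/(-133752) = -44753990020/397739*(-1/133752) = 11188497505/13299596682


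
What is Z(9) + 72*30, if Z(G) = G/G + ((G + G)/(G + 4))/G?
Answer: 28095/13 ≈ 2161.2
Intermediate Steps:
Z(G) = 1 + 2/(4 + G) (Z(G) = 1 + ((2*G)/(4 + G))/G = 1 + (2*G/(4 + G))/G = 1 + 2/(4 + G))
Z(9) + 72*30 = (6 + 9)/(4 + 9) + 72*30 = 15/13 + 2160 = 28095/13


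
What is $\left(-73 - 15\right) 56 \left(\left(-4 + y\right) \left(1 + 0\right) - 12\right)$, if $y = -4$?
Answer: $98560$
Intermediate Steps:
$\left(-73 - 15\right) 56 \left(\left(-4 + y\right) \left(1 + 0\right) - 12\right) = \left(-73 - 15\right) 56 \left(\left(-4 - 4\right) \left(1 + 0\right) - 12\right) = \left(-88\right) 56 \left(\left(-8\right) 1 - 12\right) = - 4928 \left(-8 - 12\right) = \left(-4928\right) \left(-20\right) = 98560$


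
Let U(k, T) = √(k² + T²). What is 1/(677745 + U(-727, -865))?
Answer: 677745/459337008271 - √1276754/459337008271 ≈ 1.4730e-6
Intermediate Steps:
U(k, T) = √(T² + k²)
1/(677745 + U(-727, -865)) = 1/(677745 + √((-865)² + (-727)²)) = 1/(677745 + √(748225 + 528529)) = 1/(677745 + √1276754)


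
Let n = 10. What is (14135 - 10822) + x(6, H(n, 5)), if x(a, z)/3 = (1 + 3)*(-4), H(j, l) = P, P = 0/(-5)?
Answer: 3265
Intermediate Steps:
P = 0 (P = 0*(-⅕) = 0)
H(j, l) = 0
x(a, z) = -48 (x(a, z) = 3*((1 + 3)*(-4)) = 3*(4*(-4)) = 3*(-16) = -48)
(14135 - 10822) + x(6, H(n, 5)) = (14135 - 10822) - 48 = 3313 - 48 = 3265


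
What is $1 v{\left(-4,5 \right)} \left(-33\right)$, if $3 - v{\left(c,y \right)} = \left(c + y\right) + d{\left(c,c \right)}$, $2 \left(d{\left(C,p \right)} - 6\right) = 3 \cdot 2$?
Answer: $231$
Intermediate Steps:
$d{\left(C,p \right)} = 9$ ($d{\left(C,p \right)} = 6 + \frac{3 \cdot 2}{2} = 6 + \frac{1}{2} \cdot 6 = 6 + 3 = 9$)
$v{\left(c,y \right)} = -6 - c - y$ ($v{\left(c,y \right)} = 3 - \left(\left(c + y\right) + 9\right) = 3 - \left(9 + c + y\right) = -6 - c - y$)
$1 v{\left(-4,5 \right)} \left(-33\right) = 1 \left(-6 - -4 - 5\right) \left(-33\right) = 1 \left(-6 + 4 - 5\right) \left(-33\right) = 1 \left(-7\right) \left(-33\right) = \left(-7\right) \left(-33\right) = 231$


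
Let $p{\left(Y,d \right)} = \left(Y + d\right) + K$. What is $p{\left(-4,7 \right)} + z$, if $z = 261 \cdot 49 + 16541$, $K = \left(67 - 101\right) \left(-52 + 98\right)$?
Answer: $27769$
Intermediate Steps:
$K = -1564$ ($K = \left(-34\right) 46 = -1564$)
$p{\left(Y,d \right)} = -1564 + Y + d$ ($p{\left(Y,d \right)} = \left(Y + d\right) - 1564 = -1564 + Y + d$)
$z = 29330$ ($z = 12789 + 16541 = 29330$)
$p{\left(-4,7 \right)} + z = \left(-1564 - 4 + 7\right) + 29330 = -1561 + 29330 = 27769$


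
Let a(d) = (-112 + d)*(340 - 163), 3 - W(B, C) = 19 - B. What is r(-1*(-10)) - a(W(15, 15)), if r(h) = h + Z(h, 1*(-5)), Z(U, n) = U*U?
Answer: 20111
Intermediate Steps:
Z(U, n) = U**2
r(h) = h + h**2
W(B, C) = -16 + B (W(B, C) = 3 - (19 - B) = 3 + (-19 + B) = -16 + B)
a(d) = -19824 + 177*d (a(d) = (-112 + d)*177 = -19824 + 177*d)
r(-1*(-10)) - a(W(15, 15)) = (-1*(-10))*(1 - 1*(-10)) - (-19824 + 177*(-16 + 15)) = 10*(1 + 10) - (-19824 + 177*(-1)) = 10*11 - (-19824 - 177) = 110 - 1*(-20001) = 110 + 20001 = 20111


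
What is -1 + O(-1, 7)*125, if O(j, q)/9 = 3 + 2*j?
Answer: 1124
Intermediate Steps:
O(j, q) = 27 + 18*j (O(j, q) = 9*(3 + 2*j) = 27 + 18*j)
-1 + O(-1, 7)*125 = -1 + (27 + 18*(-1))*125 = -1 + (27 - 18)*125 = -1 + 9*125 = -1 + 1125 = 1124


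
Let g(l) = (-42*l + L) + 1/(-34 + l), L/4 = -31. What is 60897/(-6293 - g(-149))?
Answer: -11144151/2274140 ≈ -4.9004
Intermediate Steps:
L = -124 (L = 4*(-31) = -124)
g(l) = -124 + 1/(-34 + l) - 42*l (g(l) = (-42*l - 124) + 1/(-34 + l) = (-124 - 42*l) + 1/(-34 + l) = -124 + 1/(-34 + l) - 42*l)
60897/(-6293 - g(-149)) = 60897/(-6293 - (4217 - 42*(-149)² + 1304*(-149))/(-34 - 149)) = 60897/(-6293 - (4217 - 42*22201 - 194296)/(-183)) = 60897/(-6293 - (-1)*(4217 - 932442 - 194296)/183) = 60897/(-6293 - (-1)*(-1122521)/183) = 60897/(-6293 - 1*1122521/183) = 60897/(-6293 - 1122521/183) = 60897/(-2274140/183) = 60897*(-183/2274140) = -11144151/2274140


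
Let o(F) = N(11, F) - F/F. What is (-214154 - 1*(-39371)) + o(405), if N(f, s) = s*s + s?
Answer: -10354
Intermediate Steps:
N(f, s) = s + s**2 (N(f, s) = s**2 + s = s + s**2)
o(F) = -1 + F*(1 + F) (o(F) = F*(1 + F) - F/F = F*(1 + F) - 1*1 = F*(1 + F) - 1 = -1 + F*(1 + F))
(-214154 - 1*(-39371)) + o(405) = (-214154 - 1*(-39371)) + (-1 + 405*(1 + 405)) = (-214154 + 39371) + (-1 + 405*406) = -174783 + (-1 + 164430) = -174783 + 164429 = -10354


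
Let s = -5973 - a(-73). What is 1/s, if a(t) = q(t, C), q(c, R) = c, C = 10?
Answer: -1/5900 ≈ -0.00016949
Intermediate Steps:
a(t) = t
s = -5900 (s = -5973 - 1*(-73) = -5973 + 73 = -5900)
1/s = 1/(-5900) = -1/5900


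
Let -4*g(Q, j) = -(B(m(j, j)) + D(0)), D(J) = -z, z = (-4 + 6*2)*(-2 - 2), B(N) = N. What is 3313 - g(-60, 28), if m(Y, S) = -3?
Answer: 13223/4 ≈ 3305.8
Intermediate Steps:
z = -32 (z = (-4 + 12)*(-4) = 8*(-4) = -32)
D(J) = 32 (D(J) = -1*(-32) = 32)
g(Q, j) = 29/4 (g(Q, j) = -(-1)*(-3 + 32)/4 = -(-1)*29/4 = -¼*(-29) = 29/4)
3313 - g(-60, 28) = 3313 - 1*29/4 = 3313 - 29/4 = 13223/4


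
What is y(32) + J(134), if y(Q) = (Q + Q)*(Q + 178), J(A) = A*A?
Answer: 31396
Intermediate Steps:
J(A) = A²
y(Q) = 2*Q*(178 + Q) (y(Q) = (2*Q)*(178 + Q) = 2*Q*(178 + Q))
y(32) + J(134) = 2*32*(178 + 32) + 134² = 2*32*210 + 17956 = 13440 + 17956 = 31396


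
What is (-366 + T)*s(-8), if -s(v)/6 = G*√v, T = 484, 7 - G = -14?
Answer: -29736*I*√2 ≈ -42053.0*I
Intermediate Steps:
G = 21 (G = 7 - 1*(-14) = 7 + 14 = 21)
s(v) = -126*√v
(-366 + T)*s(-8) = (-366 + 484)*(-252*I*√2) = 118*(-252*I*√2) = -29736*I*√2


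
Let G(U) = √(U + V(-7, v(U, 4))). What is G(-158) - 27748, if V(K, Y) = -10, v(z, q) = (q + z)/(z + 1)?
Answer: -27748 + 2*I*√42 ≈ -27748.0 + 12.961*I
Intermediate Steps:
v(z, q) = (q + z)/(1 + z)
G(U) = √(-10 + U) (G(U) = √(U - 10) = √(-10 + U))
G(-158) - 27748 = √(-10 - 158) - 27748 = √(-168) - 27748 = 2*I*√42 - 27748 = -27748 + 2*I*√42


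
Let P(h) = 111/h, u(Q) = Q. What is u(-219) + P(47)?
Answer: -10182/47 ≈ -216.64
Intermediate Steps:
u(-219) + P(47) = -219 + 111/47 = -10182/47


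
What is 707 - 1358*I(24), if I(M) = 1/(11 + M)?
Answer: 3341/5 ≈ 668.20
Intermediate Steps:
707 - 1358*I(24) = 707 - 1358/(11 + 24) = 707 - 1358/35 = 707 - 1358*1/35 = 707 - 194/5 = 3341/5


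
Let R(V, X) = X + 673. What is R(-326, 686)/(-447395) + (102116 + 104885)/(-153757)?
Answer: -92820168158/68790113015 ≈ -1.3493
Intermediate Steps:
R(V, X) = 673 + X
R(-326, 686)/(-447395) + (102116 + 104885)/(-153757) = (673 + 686)/(-447395) + (102116 + 104885)/(-153757) = 1359*(-1/447395) + 207001*(-1/153757) = -1359/447395 - 207001/153757 = -92820168158/68790113015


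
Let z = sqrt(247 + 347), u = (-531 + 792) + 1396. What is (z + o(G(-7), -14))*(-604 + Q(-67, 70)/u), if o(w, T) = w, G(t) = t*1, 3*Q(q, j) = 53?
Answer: 21017017/4971 - 3002431*sqrt(66)/1657 ≈ -10493.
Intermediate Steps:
Q(q, j) = 53/3 (Q(q, j) = (1/3)*53 = 53/3)
G(t) = t
u = 1657 (u = 261 + 1396 = 1657)
z = 3*sqrt(66) (z = sqrt(594) = 3*sqrt(66) ≈ 24.372)
(z + o(G(-7), -14))*(-604 + Q(-67, 70)/u) = (3*sqrt(66) - 7)*(-604 + (53/3)/1657) = (-7 + 3*sqrt(66))*(-604 + (53/3)*(1/1657)) = (-7 + 3*sqrt(66))*(-604 + 53/4971) = (-7 + 3*sqrt(66))*(-3002431/4971) = 21017017/4971 - 3002431*sqrt(66)/1657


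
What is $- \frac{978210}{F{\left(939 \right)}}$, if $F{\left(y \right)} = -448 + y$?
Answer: $- \frac{978210}{491} \approx -1992.3$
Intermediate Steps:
$- \frac{978210}{F{\left(939 \right)}} = - \frac{978210}{-448 + 939} = - \frac{978210}{491}$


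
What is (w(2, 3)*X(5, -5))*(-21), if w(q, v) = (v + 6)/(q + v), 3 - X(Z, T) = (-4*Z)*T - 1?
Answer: 18144/5 ≈ 3628.8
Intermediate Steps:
X(Z, T) = 4 + 4*T*Z (X(Z, T) = 3 - ((-4*Z)*T - 1) = 3 - (-4*T*Z - 1) = 3 - (-1 - 4*T*Z) = 3 + (1 + 4*T*Z) = 4 + 4*T*Z)
w(q, v) = (6 + v)/(q + v)
(w(2, 3)*X(5, -5))*(-21) = (((6 + 3)/(2 + 3))*(4 + 4*(-5)*5))*(-21) = ((9/5)*(4 - 100))*(-21) = (((⅕)*9)*(-96))*(-21) = ((9/5)*(-96))*(-21) = -864/5*(-21) = 18144/5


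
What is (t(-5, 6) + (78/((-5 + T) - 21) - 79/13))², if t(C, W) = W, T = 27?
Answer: 1026169/169 ≈ 6072.0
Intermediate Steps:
(t(-5, 6) + (78/((-5 + T) - 21) - 79/13))² = (6 + (78/((-5 + 27) - 21) - 79/13))² = (6 + (78/(22 - 21) - 79*1/13))² = (6 + (78/1 - 79/13))² = (6 + (78*1 - 79/13))² = (6 + (78 - 79/13))² = (6 + 935/13)² = (1013/13)² = 1026169/169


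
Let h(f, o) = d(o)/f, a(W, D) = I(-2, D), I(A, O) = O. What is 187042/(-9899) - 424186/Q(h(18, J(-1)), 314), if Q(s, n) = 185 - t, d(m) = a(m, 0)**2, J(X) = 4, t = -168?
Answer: -4265043040/3494347 ≈ -1220.6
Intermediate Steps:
a(W, D) = D
d(m) = 0 (d(m) = 0**2 = 0)
h(f, o) = 0 (h(f, o) = 0/f = 0)
Q(s, n) = 353 (Q(s, n) = 185 - 1*(-168) = 185 + 168 = 353)
187042/(-9899) - 424186/Q(h(18, J(-1)), 314) = 187042/(-9899) - 424186/353 = 187042*(-1/9899) - 424186*1/353 = -187042/9899 - 424186/353 = -4265043040/3494347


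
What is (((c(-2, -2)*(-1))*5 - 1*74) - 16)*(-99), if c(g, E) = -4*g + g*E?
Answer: 14850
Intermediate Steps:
c(g, E) = -4*g + E*g
(((c(-2, -2)*(-1))*5 - 1*74) - 16)*(-99) = (((-2*(-4 - 2)*(-1))*5 - 1*74) - 16)*(-99) = (((-2*(-6)*(-1))*5 - 74) - 16)*(-99) = (((12*(-1))*5 - 74) - 16)*(-99) = ((-12*5 - 74) - 16)*(-99) = ((-60 - 74) - 16)*(-99) = (-134 - 16)*(-99) = -150*(-99) = 14850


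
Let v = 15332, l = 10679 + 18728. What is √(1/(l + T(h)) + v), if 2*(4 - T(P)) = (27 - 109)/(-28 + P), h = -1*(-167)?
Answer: 3*√28471752252532270/4088170 ≈ 123.82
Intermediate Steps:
h = 167
l = 29407
T(P) = 4 + 41/(-28 + P) (T(P) = 4 - (27 - 109)/(2*(-28 + P)) = 4 - (-41)/(-28 + P) = 4 + 41/(-28 + P))
√(1/(l + T(h)) + v) = √(1/(29407 + (-71 + 4*167)/(-28 + 167)) + 15332) = √(1/(29407 + (-71 + 668)/139) + 15332) = √(1/(29407 + (1/139)*597) + 15332) = √(1/(29407 + 597/139) + 15332) = √(1/(4088170/139) + 15332) = √(139/4088170 + 15332) = √(62679822579/4088170) = 3*√28471752252532270/4088170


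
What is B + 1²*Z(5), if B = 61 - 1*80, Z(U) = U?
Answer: -14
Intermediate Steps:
B = -19 (B = 61 - 80 = -19)
B + 1²*Z(5) = -19 + 1²*5 = -19 + 1*5 = -19 + 5 = -14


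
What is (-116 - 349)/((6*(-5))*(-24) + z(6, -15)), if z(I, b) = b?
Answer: -31/47 ≈ -0.65957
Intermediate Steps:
(-116 - 349)/((6*(-5))*(-24) + z(6, -15)) = (-116 - 349)/((6*(-5))*(-24) - 15) = -465/(-30*(-24) - 15) = -465/(720 - 15) = -465/705 = -465*1/705 = -31/47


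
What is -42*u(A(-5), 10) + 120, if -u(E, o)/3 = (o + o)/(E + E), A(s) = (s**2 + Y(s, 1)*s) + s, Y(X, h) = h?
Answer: 204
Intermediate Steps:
A(s) = s**2 + 2*s (A(s) = (s**2 + 1*s) + s = (s**2 + s) + s = (s + s**2) + s = s**2 + 2*s)
u(E, o) = -3*o/E (u(E, o) = -3*(o + o)/(E + E) = -3*2*o/(2*E) = -3*2*o*1/(2*E) = -3*o/E)
-42*u(A(-5), 10) + 120 = -(-126)*10/((-5*(2 - 5))) + 120 = -(-126)*10/((-5*(-3))) + 120 = -(-126)*10/15 + 120 = -42*(-2) + 120 = 84 + 120 = 204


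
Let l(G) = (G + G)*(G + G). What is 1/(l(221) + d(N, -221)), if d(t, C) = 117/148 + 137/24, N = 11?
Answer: 888/173489003 ≈ 5.1185e-6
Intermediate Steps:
l(G) = 4*G² (l(G) = (2*G)*(2*G) = 4*G²)
d(t, C) = 5771/888 (d(t, C) = 117*(1/148) + 137*(1/24) = 117/148 + 137/24 = 5771/888)
1/(l(221) + d(N, -221)) = 1/(4*221² + 5771/888) = 1/(4*48841 + 5771/888) = 1/(195364 + 5771/888) = 1/(173489003/888) = 888/173489003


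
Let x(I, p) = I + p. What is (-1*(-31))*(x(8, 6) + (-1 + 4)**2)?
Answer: 713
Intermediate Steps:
(-1*(-31))*(x(8, 6) + (-1 + 4)**2) = (-1*(-31))*((8 + 6) + (-1 + 4)**2) = 31*(14 + 3**2) = 31*(14 + 9) = 31*23 = 713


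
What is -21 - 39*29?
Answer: -1152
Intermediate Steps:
-21 - 39*29 = -21 - 1131 = -1152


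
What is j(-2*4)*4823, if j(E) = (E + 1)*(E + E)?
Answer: 540176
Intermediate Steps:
j(E) = 2*E*(1 + E) (j(E) = (1 + E)*(2*E) = 2*E*(1 + E))
j(-2*4)*4823 = (2*(-2*4)*(1 - 2*4))*4823 = (2*(-8)*(1 - 8))*4823 = (2*(-8)*(-7))*4823 = 112*4823 = 540176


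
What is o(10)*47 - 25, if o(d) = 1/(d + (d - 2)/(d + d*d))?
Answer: -11265/554 ≈ -20.334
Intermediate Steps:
o(d) = 1/(d + (-2 + d)/(d + d²))
o(10)*47 - 25 = (10*(1 + 10)/(-2 + 10 + 10² + 10³))*47 - 25 = (10*11/(-2 + 10 + 100 + 1000))*47 - 25 = (10*11/1108)*47 - 25 = (10*(1/1108)*11)*47 - 25 = (55/554)*47 - 25 = 2585/554 - 25 = -11265/554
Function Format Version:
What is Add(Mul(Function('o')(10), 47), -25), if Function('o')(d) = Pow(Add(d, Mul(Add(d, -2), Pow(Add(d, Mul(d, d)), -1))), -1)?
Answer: Rational(-11265, 554) ≈ -20.334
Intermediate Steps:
Function('o')(d) = Pow(Add(d, Mul(Pow(Add(d, Pow(d, 2)), -1), Add(-2, d))), -1) (Function('o')(d) = Pow(Add(d, Mul(Add(-2, d), Pow(Add(d, Pow(d, 2)), -1))), -1) = Pow(Add(d, Mul(Pow(Add(d, Pow(d, 2)), -1), Add(-2, d))), -1))
Add(Mul(Function('o')(10), 47), -25) = Add(Mul(Mul(10, Pow(Add(-2, 10, Pow(10, 2), Pow(10, 3)), -1), Add(1, 10)), 47), -25) = Add(Mul(Mul(10, Pow(Add(-2, 10, 100, 1000), -1), 11), 47), -25) = Add(Mul(Mul(10, Pow(1108, -1), 11), 47), -25) = Add(Mul(Mul(10, Rational(1, 1108), 11), 47), -25) = Add(Mul(Rational(55, 554), 47), -25) = Add(Rational(2585, 554), -25) = Rational(-11265, 554)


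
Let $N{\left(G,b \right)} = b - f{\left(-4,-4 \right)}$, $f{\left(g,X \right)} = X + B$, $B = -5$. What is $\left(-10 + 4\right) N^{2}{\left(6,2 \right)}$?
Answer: $-726$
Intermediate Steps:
$f{\left(g,X \right)} = -5 + X$ ($f{\left(g,X \right)} = X - 5 = -5 + X$)
$N{\left(G,b \right)} = 9 + b$ ($N{\left(G,b \right)} = b - \left(-5 - 4\right) = b - -9 = b + 9 = 9 + b$)
$\left(-10 + 4\right) N^{2}{\left(6,2 \right)} = \left(-10 + 4\right) \left(9 + 2\right)^{2} = - 6 \cdot 11^{2} = \left(-6\right) 121 = -726$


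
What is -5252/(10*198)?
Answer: -1313/495 ≈ -2.6525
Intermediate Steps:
-5252/(10*198) = -5252/1980 = -5252*1/1980 = -1313/495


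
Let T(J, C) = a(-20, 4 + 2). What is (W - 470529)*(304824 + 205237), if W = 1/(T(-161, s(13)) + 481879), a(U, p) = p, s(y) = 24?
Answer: -115651673446537004/481885 ≈ -2.4000e+11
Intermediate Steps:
T(J, C) = 6 (T(J, C) = 4 + 2 = 6)
W = 1/481885 (W = 1/(6 + 481879) = 1/481885 ≈ 2.0752e-6)
(W - 470529)*(304824 + 205237) = (1/481885 - 470529)*(304824 + 205237) = -226740867164/481885*510061 = -115651673446537004/481885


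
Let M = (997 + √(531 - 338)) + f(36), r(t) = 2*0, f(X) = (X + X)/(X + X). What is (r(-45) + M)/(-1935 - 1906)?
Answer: -998/3841 - √193/3841 ≈ -0.26344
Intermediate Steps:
f(X) = 1 (f(X) = (2*X)/((2*X)) = (2*X)*(1/(2*X)) = 1)
r(t) = 0
M = 998 + √193 (M = (997 + √(531 - 338)) + 1 = (997 + √193) + 1 = 998 + √193 ≈ 1011.9)
(r(-45) + M)/(-1935 - 1906) = (0 + (998 + √193))/(-1935 - 1906) = (998 + √193)/(-3841) = (998 + √193)*(-1/3841) = -998/3841 - √193/3841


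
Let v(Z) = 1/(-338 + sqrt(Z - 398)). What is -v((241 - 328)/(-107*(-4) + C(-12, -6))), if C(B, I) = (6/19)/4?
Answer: 2749123/932442360 + I*sqrt(26342665931)/932442360 ≈ 0.0029483 + 0.00017406*I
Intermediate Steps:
C(B, I) = 3/38 (C(B, I) = (6*(1/19))*(1/4) = (6/19)*(1/4) = 3/38)
v(Z) = 1/(-338 + sqrt(-398 + Z))
-v((241 - 328)/(-107*(-4) + C(-12, -6))) = -1/(-338 + sqrt(-398 + (241 - 328)/(-107*(-4) + 3/38))) = -1/(-338 + sqrt(-398 - 87/(428 + 3/38))) = -1/(-338 + sqrt(-398 - 87/16267/38)) = -1/(-338 + sqrt(-398 - 87*38/16267)) = -1/(-338 + sqrt(-398 - 3306/16267)) = -1/(-338 + sqrt(-6477572/16267)) = -1/(-338 + 2*I*sqrt(26342665931)/16267)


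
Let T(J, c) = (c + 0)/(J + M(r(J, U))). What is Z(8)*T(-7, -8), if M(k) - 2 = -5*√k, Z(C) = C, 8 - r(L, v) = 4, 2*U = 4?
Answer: 64/15 ≈ 4.2667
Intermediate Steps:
U = 2 (U = (½)*4 = 2)
r(L, v) = 4 (r(L, v) = 8 - 1*4 = 8 - 4 = 4)
M(k) = 2 - 5*√k
T(J, c) = c/(-8 + J) (T(J, c) = (c + 0)/(J + (2 - 5*√4)) = c/(J + (2 - 5*2)) = c/(J + (2 - 10)) = c/(J - 8) = c/(-8 + J))
Z(8)*T(-7, -8) = 8*(-8/(-8 - 7)) = 8*(-8/(-15)) = 8*(-8*(-1/15)) = 8*(8/15) = 64/15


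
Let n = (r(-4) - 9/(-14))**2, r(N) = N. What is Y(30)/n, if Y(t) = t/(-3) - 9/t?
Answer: -10094/11045 ≈ -0.91390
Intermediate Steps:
n = 2209/196 (n = (-4 - 9/(-14))**2 = (-4 - 9*(-1/14))**2 = (-4 + 9/14)**2 = (-47/14)**2 = 2209/196 ≈ 11.270)
Y(t) = -9/t - t/3 (Y(t) = t*(-1/3) - 9/t = -t/3 - 9/t = -9/t - t/3)
Y(30)/n = (-9/30 - 1/3*30)/(2209/196) = (-9*1/30 - 10)*(196/2209) = (-3/10 - 10)*(196/2209) = -103/10*196/2209 = -10094/11045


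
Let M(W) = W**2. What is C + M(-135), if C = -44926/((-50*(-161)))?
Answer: 10476166/575 ≈ 18219.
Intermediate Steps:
C = -3209/575 (C = -44926/8050 = -44926*1/8050 = -3209/575 ≈ -5.5809)
C + M(-135) = -3209/575 + (-135)**2 = -3209/575 + 18225 = 10476166/575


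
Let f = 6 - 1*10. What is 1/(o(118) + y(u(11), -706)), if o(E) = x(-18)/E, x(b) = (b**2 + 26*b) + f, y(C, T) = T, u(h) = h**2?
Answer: -59/41728 ≈ -0.0014139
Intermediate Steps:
f = -4 (f = 6 - 10 = -4)
x(b) = -4 + b**2 + 26*b (x(b) = (b**2 + 26*b) - 4 = -4 + b**2 + 26*b)
o(E) = -148/E (o(E) = (-4 + (-18)**2 + 26*(-18))/E = (-4 + 324 - 468)/E = -148/E)
1/(o(118) + y(u(11), -706)) = 1/(-148/118 - 706) = 1/(-148*1/118 - 706) = 1/(-74/59 - 706) = 1/(-41728/59) = -59/41728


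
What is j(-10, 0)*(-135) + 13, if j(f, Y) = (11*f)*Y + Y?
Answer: 13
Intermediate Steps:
j(f, Y) = Y + 11*Y*f (j(f, Y) = 11*Y*f + Y = Y + 11*Y*f)
j(-10, 0)*(-135) + 13 = (0*(1 + 11*(-10)))*(-135) + 13 = (0*(1 - 110))*(-135) + 13 = (0*(-109))*(-135) + 13 = 0*(-135) + 13 = 0 + 13 = 13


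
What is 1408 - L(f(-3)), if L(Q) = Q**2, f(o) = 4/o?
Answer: 12656/9 ≈ 1406.2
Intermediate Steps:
1408 - L(f(-3)) = 1408 - (4/(-3))**2 = 1408 - (4*(-1/3))**2 = 1408 - (-4/3)**2 = 1408 - 1*16/9 = 1408 - 16/9 = 12656/9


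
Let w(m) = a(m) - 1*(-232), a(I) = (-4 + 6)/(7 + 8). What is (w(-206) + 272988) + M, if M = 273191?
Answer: 8196167/15 ≈ 5.4641e+5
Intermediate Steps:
a(I) = 2/15
w(m) = 3482/15 (w(m) = 2/15 - 1*(-232) = 2/15 + 232 = 3482/15)
(w(-206) + 272988) + M = (3482/15 + 272988) + 273191 = 4098302/15 + 273191 = 8196167/15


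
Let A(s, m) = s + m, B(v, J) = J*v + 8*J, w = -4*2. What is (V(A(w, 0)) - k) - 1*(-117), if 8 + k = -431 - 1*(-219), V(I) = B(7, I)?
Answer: 217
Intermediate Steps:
w = -8
B(v, J) = 8*J + J*v
A(s, m) = m + s
V(I) = 15*I (V(I) = I*(8 + 7) = I*15 = 15*I)
k = -220 (k = -8 + (-431 - 1*(-219)) = -8 + (-431 + 219) = -8 - 212 = -220)
(V(A(w, 0)) - k) - 1*(-117) = (15*(0 - 8) - 1*(-220)) - 1*(-117) = (15*(-8) + 220) + 117 = (-120 + 220) + 117 = 100 + 117 = 217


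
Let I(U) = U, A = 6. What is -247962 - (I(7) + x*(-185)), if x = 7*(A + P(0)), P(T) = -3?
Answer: -244084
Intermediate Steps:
x = 21 (x = 7*(6 - 3) = 7*3 = 21)
-247962 - (I(7) + x*(-185)) = -247962 - (7 + 21*(-185)) = -247962 - (7 - 3885) = -247962 - 1*(-3878) = -247962 + 3878 = -244084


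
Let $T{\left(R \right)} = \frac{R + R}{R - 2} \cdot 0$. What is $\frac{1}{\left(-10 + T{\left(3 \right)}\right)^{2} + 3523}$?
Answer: $\frac{1}{3623} \approx 0.00027601$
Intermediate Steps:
$T{\left(R \right)} = 0$ ($T{\left(R \right)} = \frac{2 R}{-2 + R} 0 = 0$)
$\frac{1}{\left(-10 + T{\left(3 \right)}\right)^{2} + 3523} = \frac{1}{\left(-10 + 0\right)^{2} + 3523} = \frac{1}{\left(-10\right)^{2} + 3523} = \frac{1}{100 + 3523} = \frac{1}{3623}$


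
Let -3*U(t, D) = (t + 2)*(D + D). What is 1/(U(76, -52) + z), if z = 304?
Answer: 1/3008 ≈ 0.00033245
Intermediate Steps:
U(t, D) = -2*D*(2 + t)/3 (U(t, D) = -(t + 2)*(D + D)/3 = -(2 + t)*2*D/3 = -2*D*(2 + t)/3)
1/(U(76, -52) + z) = 1/(-⅔*(-52)*(2 + 76) + 304) = 1/(-⅔*(-52)*78 + 304) = 1/(2704 + 304) = 1/3008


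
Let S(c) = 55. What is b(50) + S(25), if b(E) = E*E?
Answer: 2555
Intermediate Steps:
b(E) = E**2
b(50) + S(25) = 50**2 + 55 = 2500 + 55 = 2555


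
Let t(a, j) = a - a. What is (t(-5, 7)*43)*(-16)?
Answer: 0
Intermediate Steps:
t(a, j) = 0
(t(-5, 7)*43)*(-16) = (0*43)*(-16) = 0*(-16) = 0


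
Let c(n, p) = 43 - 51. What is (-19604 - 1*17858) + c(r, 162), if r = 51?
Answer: -37470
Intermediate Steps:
c(n, p) = -8
(-19604 - 1*17858) + c(r, 162) = (-19604 - 1*17858) - 8 = (-19604 - 17858) - 8 = -37462 - 8 = -37470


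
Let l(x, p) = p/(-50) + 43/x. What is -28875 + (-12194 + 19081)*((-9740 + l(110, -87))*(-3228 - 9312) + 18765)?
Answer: 4205602996104/5 ≈ 8.4112e+11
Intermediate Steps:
l(x, p) = 43/x - p/50 (l(x, p) = p*(-1/50) + 43/x = -p/50 + 43/x = 43/x - p/50)
-28875 + (-12194 + 19081)*((-9740 + l(110, -87))*(-3228 - 9312) + 18765) = -28875 + (-12194 + 19081)*((-9740 + (43/110 - 1/50*(-87)))*(-3228 - 9312) + 18765) = -28875 + 6887*((-9740 + (43*(1/110) + 87/50))*(-12540) + 18765) = -28875 + 6887*((-9740 + (43/110 + 87/50))*(-12540) + 18765) = -28875 + 6887*((-9740 + 586/275)*(-12540) + 18765) = -28875 + 6887*(-2677914/275*(-12540) + 18765) = -28875 + 6887*(610564392/5 + 18765) = -28875 + 6887*(610658217/5) = -28875 + 4205603140479/5 = 4205602996104/5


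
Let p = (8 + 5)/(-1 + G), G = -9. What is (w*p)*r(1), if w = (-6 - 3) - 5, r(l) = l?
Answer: 91/5 ≈ 18.200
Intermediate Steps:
w = -14 (w = -9 - 5 = -14)
p = -13/10 (p = (8 + 5)/(-1 - 9) = 13/(-10) = 13*(-1/10) = -13/10 ≈ -1.3000)
(w*p)*r(1) = -14*(-13/10)*1 = (91/5)*1 = 91/5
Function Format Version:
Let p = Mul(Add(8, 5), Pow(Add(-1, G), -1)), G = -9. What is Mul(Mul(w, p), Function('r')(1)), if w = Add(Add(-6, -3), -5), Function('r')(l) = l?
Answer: Rational(91, 5) ≈ 18.200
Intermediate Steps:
w = -14 (w = Add(-9, -5) = -14)
p = Rational(-13, 10) (p = Mul(Add(8, 5), Pow(Add(-1, -9), -1)) = Mul(13, Pow(-10, -1)) = Mul(13, Rational(-1, 10)) = Rational(-13, 10) ≈ -1.3000)
Mul(Mul(w, p), Function('r')(1)) = Mul(Mul(-14, Rational(-13, 10)), 1) = Mul(Rational(91, 5), 1) = Rational(91, 5)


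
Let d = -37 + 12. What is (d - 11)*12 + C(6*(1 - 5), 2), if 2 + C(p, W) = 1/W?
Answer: -867/2 ≈ -433.50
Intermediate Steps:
d = -25
C(p, W) = -2 + 1/W
(d - 11)*12 + C(6*(1 - 5), 2) = (-25 - 11)*12 + (-2 + 1/2) = -36*12 + (-2 + ½) = -432 - 3/2 = -867/2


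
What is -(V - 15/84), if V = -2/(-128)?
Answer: 73/448 ≈ 0.16295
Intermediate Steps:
V = 1/64 (V = -2*(-1/128) = 1/64 ≈ 0.015625)
-(V - 15/84) = -(1/64 - 15/84) = -(1/64 - 15*1/84) = -(1/64 - 5/28) = -1*(-73/448) = 73/448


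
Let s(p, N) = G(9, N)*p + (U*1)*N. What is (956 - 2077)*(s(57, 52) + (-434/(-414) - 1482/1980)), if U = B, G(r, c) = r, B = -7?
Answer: -3810903397/22770 ≈ -1.6737e+5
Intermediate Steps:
U = -7
s(p, N) = -7*N + 9*p (s(p, N) = 9*p + (-7*1)*N = 9*p - 7*N = -7*N + 9*p)
(956 - 2077)*(s(57, 52) + (-434/(-414) - 1482/1980)) = (956 - 2077)*((-7*52 + 9*57) + (-434/(-414) - 1482/1980)) = -1121*((-364 + 513) + (-434*(-1/414) - 1482*1/1980)) = -1121*(149 + (217/207 - 247/330)) = -1121*(149 + 6827/22770) = -1121*3399557/22770 = -3810903397/22770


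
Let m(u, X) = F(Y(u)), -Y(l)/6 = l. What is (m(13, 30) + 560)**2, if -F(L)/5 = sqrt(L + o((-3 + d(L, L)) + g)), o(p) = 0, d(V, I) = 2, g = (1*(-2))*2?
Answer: 311650 - 5600*I*sqrt(78) ≈ 3.1165e+5 - 49458.0*I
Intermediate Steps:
Y(l) = -6*l
g = -4 (g = -2*2 = -4)
F(L) = -5*sqrt(L) (F(L) = -5*sqrt(L + 0) = -5*sqrt(L))
m(u, X) = -5*sqrt(6)*sqrt(-u)
(m(13, 30) + 560)**2 = (-5*sqrt(6)*sqrt(-1*13) + 560)**2 = (-5*sqrt(6)*sqrt(-13) + 560)**2 = (-5*sqrt(6)*I*sqrt(13) + 560)**2 = (-5*I*sqrt(78) + 560)**2 = (560 - 5*I*sqrt(78))**2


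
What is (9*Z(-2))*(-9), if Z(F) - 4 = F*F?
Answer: -648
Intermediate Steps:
Z(F) = 4 + F**2 (Z(F) = 4 + F*F = 4 + F**2)
(9*Z(-2))*(-9) = (9*(4 + (-2)**2))*(-9) = (9*(4 + 4))*(-9) = (9*8)*(-9) = 72*(-9) = -648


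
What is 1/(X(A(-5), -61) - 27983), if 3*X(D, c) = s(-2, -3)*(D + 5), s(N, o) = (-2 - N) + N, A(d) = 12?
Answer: -3/83983 ≈ -3.5722e-5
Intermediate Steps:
s(N, o) = -2
X(D, c) = -10/3 - 2*D/3 (X(D, c) = (-2*(D + 5))/3 = (-2*(5 + D))/3 = (-10 - 2*D)/3 = -10/3 - 2*D/3)
1/(X(A(-5), -61) - 27983) = 1/((-10/3 - 2/3*12) - 27983) = 1/((-10/3 - 8) - 27983) = 1/(-34/3 - 27983) = 1/(-83983/3) = -3/83983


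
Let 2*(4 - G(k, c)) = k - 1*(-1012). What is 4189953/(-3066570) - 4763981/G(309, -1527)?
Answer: 57618660793/7941630 ≈ 7255.3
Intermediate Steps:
G(k, c) = -502 - k/2 (G(k, c) = 4 - (k - 1*(-1012))/2 = 4 - (k + 1012)/2 = 4 - (1012 + k)/2 = 4 + (-506 - k/2) = -502 - k/2)
4189953/(-3066570) - 4763981/G(309, -1527) = 4189953/(-3066570) - 4763981/(-502 - ½*309) = 4189953*(-1/3066570) - 4763981/(-502 - 309/2) = -1396651/1022190 - 4763981/(-1313/2) = -1396651/1022190 - 4763981*(-2/1313) = -1396651/1022190 + 9527962/1313 = 57618660793/7941630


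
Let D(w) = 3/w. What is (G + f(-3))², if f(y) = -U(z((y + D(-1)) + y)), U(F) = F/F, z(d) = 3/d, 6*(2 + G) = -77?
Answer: 9025/36 ≈ 250.69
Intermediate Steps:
G = -89/6 (G = -2 + (⅙)*(-77) = -2 - 77/6 = -89/6 ≈ -14.833)
U(F) = 1
f(y) = -1 (f(y) = -1*1 = -1)
(G + f(-3))² = (-89/6 - 1)² = (-95/6)² = 9025/36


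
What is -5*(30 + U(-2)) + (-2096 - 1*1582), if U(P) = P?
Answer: -3818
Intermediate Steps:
-5*(30 + U(-2)) + (-2096 - 1*1582) = -5*(30 - 2) + (-2096 - 1*1582) = -5*28 + (-2096 - 1582) = -140 - 3678 = -3818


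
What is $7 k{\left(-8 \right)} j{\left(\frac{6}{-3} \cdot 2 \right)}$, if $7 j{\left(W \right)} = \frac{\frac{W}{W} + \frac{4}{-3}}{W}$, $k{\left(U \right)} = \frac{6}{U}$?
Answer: $- \frac{1}{16} \approx -0.0625$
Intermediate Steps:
$j{\left(W \right)} = - \frac{1}{21 W}$ ($j{\left(W \right)} = \frac{\left(\frac{W}{W} + \frac{4}{-3}\right) \frac{1}{W}}{7} = \frac{\left(1 + 4 \left(- \frac{1}{3}\right)\right) \frac{1}{W}}{7} = \frac{\left(1 - \frac{4}{3}\right) \frac{1}{W}}{7} = \frac{\left(- \frac{1}{3}\right) \frac{1}{W}}{7} = - \frac{1}{21 W}$)
$7 k{\left(-8 \right)} j{\left(\frac{6}{-3} \cdot 2 \right)} = 7 \frac{6}{-8} \left(- \frac{1}{21 \frac{6}{-3} \cdot 2}\right) = 7 \cdot 6 \left(- \frac{1}{8}\right) \left(- \frac{1}{21 \cdot 6 \left(- \frac{1}{3}\right) 2}\right) = 7 \left(- \frac{3}{4}\right) \left(- \frac{1}{21 \left(\left(-2\right) 2\right)}\right) = - \frac{21 \left(- \frac{1}{21 \left(-4\right)}\right)}{4} = - \frac{21 \left(\left(- \frac{1}{21}\right) \left(- \frac{1}{4}\right)\right)}{4} = \left(- \frac{21}{4}\right) \frac{1}{84} = - \frac{1}{16}$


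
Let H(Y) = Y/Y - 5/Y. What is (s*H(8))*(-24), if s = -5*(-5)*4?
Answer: -900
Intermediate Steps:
H(Y) = 1 - 5/Y
s = 100 (s = 25*4 = 100)
(s*H(8))*(-24) = (100*((-5 + 8)/8))*(-24) = (100*((⅛)*3))*(-24) = (100*(3/8))*(-24) = (75/2)*(-24) = -900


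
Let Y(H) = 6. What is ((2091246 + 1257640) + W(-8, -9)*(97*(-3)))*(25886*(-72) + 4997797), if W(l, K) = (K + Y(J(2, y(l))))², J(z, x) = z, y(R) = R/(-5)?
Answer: 10487217509335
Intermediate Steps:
y(R) = -R/5 (y(R) = R*(-⅕) = -R/5)
W(l, K) = (6 + K)² (W(l, K) = (K + 6)² = (6 + K)²)
((2091246 + 1257640) + W(-8, -9)*(97*(-3)))*(25886*(-72) + 4997797) = ((2091246 + 1257640) + (6 - 9)²*(97*(-3)))*(25886*(-72) + 4997797) = (3348886 + (-3)²*(-291))*(-1863792 + 4997797) = (3348886 + 9*(-291))*3134005 = (3348886 - 2619)*3134005 = 3346267*3134005 = 10487217509335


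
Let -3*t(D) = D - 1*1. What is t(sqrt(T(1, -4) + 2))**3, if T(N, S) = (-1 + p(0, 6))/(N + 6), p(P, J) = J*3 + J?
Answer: (7 - sqrt(259))**3/9261 ≈ -0.081195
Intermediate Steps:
p(P, J) = 4*J (p(P, J) = 3*J + J = 4*J)
T(N, S) = 23/(6 + N) (T(N, S) = (-1 + 4*6)/(N + 6) = (-1 + 24)/(6 + N) = 23/(6 + N))
t(D) = 1/3 - D/3 (t(D) = -(D - 1*1)/3 = -(D - 1)/3 = -(-1 + D)/3 = 1/3 - D/3)
t(sqrt(T(1, -4) + 2))**3 = (1/3 - sqrt(23/(6 + 1) + 2)/3)**3 = (1/3 - sqrt(23/7 + 2)/3)**3 = (1/3 - sqrt(259)/21)**3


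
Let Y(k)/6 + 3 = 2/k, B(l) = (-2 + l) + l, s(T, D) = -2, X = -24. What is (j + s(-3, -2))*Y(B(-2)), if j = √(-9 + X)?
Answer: 40 - 20*I*√33 ≈ 40.0 - 114.89*I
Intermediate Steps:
B(l) = -2 + 2*l
j = I*√33 (j = √(-9 - 24) = √(-33) = I*√33 ≈ 5.7446*I)
Y(k) = -18 + 12/k (Y(k) = -18 + 6*(2/k) = -18 + 12/k)
(j + s(-3, -2))*Y(B(-2)) = (I*√33 - 2)*(-18 + 12/(-2 + 2*(-2))) = (-2 + I*√33)*(-18 + 12/(-2 - 4)) = (-2 + I*√33)*(-18 + 12/(-6)) = (-2 + I*√33)*(-18 + 12*(-⅙)) = (-2 + I*√33)*(-18 - 2) = (-2 + I*√33)*(-20) = 40 - 20*I*√33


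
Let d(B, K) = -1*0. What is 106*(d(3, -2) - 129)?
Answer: -13674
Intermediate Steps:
d(B, K) = 0
106*(d(3, -2) - 129) = 106*(0 - 129) = 106*(-129) = -13674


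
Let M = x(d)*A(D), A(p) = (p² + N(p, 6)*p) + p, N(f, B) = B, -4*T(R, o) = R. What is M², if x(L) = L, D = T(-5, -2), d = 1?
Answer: 27225/256 ≈ 106.35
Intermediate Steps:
T(R, o) = -R/4
D = 5/4 (D = -¼*(-5) = 5/4 ≈ 1.2500)
A(p) = p² + 7*p (A(p) = (p² + 6*p) + p = p² + 7*p)
M = 165/16 (M = 1*(5*(7 + 5/4)/4) = 1*((5/4)*(33/4)) = 1*(165/16) = 165/16 ≈ 10.313)
M² = (165/16)² = 27225/256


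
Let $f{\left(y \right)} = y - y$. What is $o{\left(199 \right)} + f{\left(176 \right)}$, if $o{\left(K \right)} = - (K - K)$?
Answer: $0$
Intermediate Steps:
$o{\left(K \right)} = 0$ ($o{\left(K \right)} = \left(-1\right) 0 = 0$)
$f{\left(y \right)} = 0$
$o{\left(199 \right)} + f{\left(176 \right)} = 0 + 0 = 0$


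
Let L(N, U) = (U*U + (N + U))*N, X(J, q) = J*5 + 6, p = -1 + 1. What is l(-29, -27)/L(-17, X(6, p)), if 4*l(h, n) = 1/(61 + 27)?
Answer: -1/7868960 ≈ -1.2708e-7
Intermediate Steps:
l(h, n) = 1/352 (l(h, n) = 1/(4*(61 + 27)) = (1/4)/88 = (1/4)*(1/88) = 1/352)
p = 0
X(J, q) = 6 + 5*J (X(J, q) = 5*J + 6 = 6 + 5*J)
L(N, U) = N*(N + U + U**2) (L(N, U) = (U**2 + (N + U))*N = (N + U + U**2)*N = N*(N + U + U**2))
l(-29, -27)/L(-17, X(6, p)) = 1/(352*((-17*(-17 + (6 + 5*6) + (6 + 5*6)**2)))) = 1/(352*((-17*(-17 + (6 + 30) + (6 + 30)**2)))) = 1/(352*((-17*(-17 + 36 + 36**2)))) = 1/(352*((-17*(-17 + 36 + 1296)))) = 1/(352*((-17*1315))) = (1/352)/(-22355) = (1/352)*(-1/22355) = -1/7868960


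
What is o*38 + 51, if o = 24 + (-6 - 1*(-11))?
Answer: 1153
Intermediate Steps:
o = 29 (o = 24 + (-6 + 11) = 24 + 5 = 29)
o*38 + 51 = 29*38 + 51 = 1102 + 51 = 1153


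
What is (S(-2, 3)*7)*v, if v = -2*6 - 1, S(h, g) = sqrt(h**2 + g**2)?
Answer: -91*sqrt(13) ≈ -328.10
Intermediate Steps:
S(h, g) = sqrt(g**2 + h**2)
v = -13 (v = -12 - 1 = -13)
(S(-2, 3)*7)*v = (sqrt(3**2 + (-2)**2)*7)*(-13) = (sqrt(9 + 4)*7)*(-13) = (sqrt(13)*7)*(-13) = (7*sqrt(13))*(-13) = -91*sqrt(13)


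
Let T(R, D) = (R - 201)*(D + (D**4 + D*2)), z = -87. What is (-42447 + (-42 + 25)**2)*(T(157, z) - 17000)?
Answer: 106269989290000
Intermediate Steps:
T(R, D) = (-201 + R)*(D**4 + 3*D) (T(R, D) = (-201 + R)*(D + (D**4 + 2*D)) = (-201 + R)*(D**4 + 3*D))
(-42447 + (-42 + 25)**2)*(T(157, z) - 17000) = (-42447 + (-42 + 25)**2)*(-87*(-603 - 201*(-87)**3 + 3*157 + 157*(-87)**3) - 17000) = (-42447 + (-17)**2)*(-87*(-603 - 201*(-658503) + 471 + 157*(-658503)) - 17000) = (-42447 + 289)*(-87*(-603 + 132359103 + 471 - 103384971) - 17000) = -42158*(-87*28974000 - 17000) = -42158*(-2520738000 - 17000) = -42158*(-2520755000) = 106269989290000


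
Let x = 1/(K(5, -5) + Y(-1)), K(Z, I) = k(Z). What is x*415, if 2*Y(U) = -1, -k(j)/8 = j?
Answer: -830/81 ≈ -10.247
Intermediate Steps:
k(j) = -8*j
K(Z, I) = -8*Z
Y(U) = -½ (Y(U) = (½)*(-1) = -½)
x = -2/81 (x = 1/(-8*5 - ½) = 1/(-40 - ½) = 1/(-81/2) = -2/81 ≈ -0.024691)
x*415 = -2/81*415 = -830/81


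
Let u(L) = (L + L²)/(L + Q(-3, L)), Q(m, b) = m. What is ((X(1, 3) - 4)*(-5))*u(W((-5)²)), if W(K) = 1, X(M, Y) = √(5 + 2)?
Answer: -20 + 5*√7 ≈ -6.7712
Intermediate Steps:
X(M, Y) = √7
u(L) = (L + L²)/(-3 + L) (u(L) = (L + L²)/(L - 3) = (L + L²)/(-3 + L))
((X(1, 3) - 4)*(-5))*u(W((-5)²)) = ((√7 - 4)*(-5))*(1*(1 + 1)/(-3 + 1)) = ((-4 + √7)*(-5))*(1*2/(-2)) = (20 - 5*√7)*(1*(-½)*2) = (20 - 5*√7)*(-1) = -20 + 5*√7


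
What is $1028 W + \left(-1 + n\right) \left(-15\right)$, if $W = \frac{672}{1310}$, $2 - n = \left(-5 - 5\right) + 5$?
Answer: $\frac{286458}{655} \approx 437.34$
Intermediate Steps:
$n = 7$ ($n = 2 - \left(\left(-5 - 5\right) + 5\right) = 2 - \left(-10 + 5\right) = 2 - -5 = 2 + 5 = 7$)
$W = \frac{336}{655}$ ($W = 672 \cdot \frac{1}{1310} = \frac{336}{655} \approx 0.51298$)
$1028 W + \left(-1 + n\right) \left(-15\right) = 1028 \cdot \frac{336}{655} + \left(-1 + 7\right) \left(-15\right) = \frac{345408}{655} + 6 \left(-15\right) = \frac{345408}{655} - 90 = \frac{286458}{655}$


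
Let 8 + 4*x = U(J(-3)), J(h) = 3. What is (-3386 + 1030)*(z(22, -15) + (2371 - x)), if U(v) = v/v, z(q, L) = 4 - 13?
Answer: -5568995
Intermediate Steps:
z(q, L) = -9
U(v) = 1
x = -7/4 (x = -2 + (¼)*1 = -2 + ¼ = -7/4 ≈ -1.7500)
(-3386 + 1030)*(z(22, -15) + (2371 - x)) = (-3386 + 1030)*(-9 + (2371 - 1*(-7/4))) = -2356*(-9 + (2371 + 7/4)) = -2356*(-9 + 9491/4) = -2356*9455/4 = -5568995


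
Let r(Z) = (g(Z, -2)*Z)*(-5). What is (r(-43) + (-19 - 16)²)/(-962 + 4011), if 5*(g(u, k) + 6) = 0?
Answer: -65/3049 ≈ -0.021318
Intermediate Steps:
g(u, k) = -6 (g(u, k) = -6 + (⅕)*0 = -6 + 0 = -6)
r(Z) = 30*Z (r(Z) = -6*Z*(-5) = 30*Z)
(r(-43) + (-19 - 16)²)/(-962 + 4011) = (30*(-43) + (-19 - 16)²)/(-962 + 4011) = (-1290 + (-35)²)/3049 = (-1290 + 1225)*(1/3049) = -65*1/3049 = -65/3049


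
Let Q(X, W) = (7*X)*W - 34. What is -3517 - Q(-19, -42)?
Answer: -9069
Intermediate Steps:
Q(X, W) = -34 + 7*W*X (Q(X, W) = 7*W*X - 34 = -34 + 7*W*X)
-3517 - Q(-19, -42) = -3517 - (-34 + 7*(-42)*(-19)) = -3517 - (-34 + 5586) = -3517 - 1*5552 = -3517 - 5552 = -9069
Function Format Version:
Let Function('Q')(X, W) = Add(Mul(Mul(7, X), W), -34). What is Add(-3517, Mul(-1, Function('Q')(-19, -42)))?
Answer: -9069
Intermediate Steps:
Function('Q')(X, W) = Add(-34, Mul(7, W, X)) (Function('Q')(X, W) = Add(Mul(7, W, X), -34) = Add(-34, Mul(7, W, X)))
Add(-3517, Mul(-1, Function('Q')(-19, -42))) = Add(-3517, Mul(-1, Add(-34, Mul(7, -42, -19)))) = Add(-3517, Mul(-1, Add(-34, 5586))) = Add(-3517, Mul(-1, 5552)) = Add(-3517, -5552) = -9069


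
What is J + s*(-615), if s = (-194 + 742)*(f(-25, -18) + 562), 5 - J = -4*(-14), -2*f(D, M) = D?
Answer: -193618041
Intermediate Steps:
f(D, M) = -D/2
J = -51 (J = 5 - (-4)*(-14) = 5 - 1*56 = 5 - 56 = -51)
s = 314826 (s = (-194 + 742)*(-½*(-25) + 562) = 548*(25/2 + 562) = 548*(1149/2) = 314826)
J + s*(-615) = -51 + 314826*(-615) = -51 - 193617990 = -193618041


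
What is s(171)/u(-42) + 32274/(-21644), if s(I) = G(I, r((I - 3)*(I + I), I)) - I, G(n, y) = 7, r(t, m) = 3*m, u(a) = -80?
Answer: 60481/108220 ≈ 0.55887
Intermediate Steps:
s(I) = 7 - I
s(171)/u(-42) + 32274/(-21644) = (7 - 1*171)/(-80) + 32274/(-21644) = (7 - 171)*(-1/80) + 32274*(-1/21644) = -164*(-1/80) - 16137/10822 = 41/20 - 16137/10822 = 60481/108220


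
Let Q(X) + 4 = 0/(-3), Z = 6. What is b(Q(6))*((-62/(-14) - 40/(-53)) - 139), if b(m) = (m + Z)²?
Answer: -198584/371 ≈ -535.27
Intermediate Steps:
Q(X) = -4 (Q(X) = -4 + 0/(-3) = -4 + 0*(-⅓) = -4 + 0 = -4)
b(m) = (6 + m)² (b(m) = (m + 6)² = (6 + m)²)
b(Q(6))*((-62/(-14) - 40/(-53)) - 139) = (6 - 4)²*((-62/(-14) - 40/(-53)) - 139) = 2²*((-62*(-1/14) - 40*(-1/53)) - 139) = 4*((31/7 + 40/53) - 139) = 4*(1923/371 - 139) = 4*(-49646/371) = -198584/371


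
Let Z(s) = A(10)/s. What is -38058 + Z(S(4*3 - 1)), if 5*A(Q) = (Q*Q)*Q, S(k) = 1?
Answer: -37858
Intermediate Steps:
A(Q) = Q**3/5 (A(Q) = ((Q*Q)*Q)/5 = (Q**2*Q)/5 = Q**3/5)
Z(s) = 200/s (Z(s) = ((1/5)*10**3)/s = ((1/5)*1000)/s = 200/s)
-38058 + Z(S(4*3 - 1)) = -38058 + 200/1 = -38058 + 200*1 = -38058 + 200 = -37858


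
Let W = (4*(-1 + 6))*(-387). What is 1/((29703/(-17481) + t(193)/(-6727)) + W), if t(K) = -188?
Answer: -39198229/303459801011 ≈ -0.00012917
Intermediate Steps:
W = -7740 (W = (4*5)*(-387) = 20*(-387) = -7740)
1/((29703/(-17481) + t(193)/(-6727)) + W) = 1/((29703/(-17481) - 188/(-6727)) - 7740) = 1/((29703*(-1/17481) - 188*(-1/6727)) - 7740) = 1/((-9901/5827 + 188/6727) - 7740) = 1/(-65508551/39198229 - 7740) = 1/(-303459801011/39198229) = -39198229/303459801011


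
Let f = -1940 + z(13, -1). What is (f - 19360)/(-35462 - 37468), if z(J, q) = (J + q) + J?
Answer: 4255/14586 ≈ 0.29172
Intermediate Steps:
z(J, q) = q + 2*J
f = -1915 (f = -1940 + (-1 + 2*13) = -1940 + (-1 + 26) = -1940 + 25 = -1915)
(f - 19360)/(-35462 - 37468) = (-1915 - 19360)/(-35462 - 37468) = -21275/(-72930) = -21275*(-1/72930) = 4255/14586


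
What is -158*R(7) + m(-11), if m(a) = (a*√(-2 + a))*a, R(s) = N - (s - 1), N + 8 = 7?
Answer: 1106 + 121*I*√13 ≈ 1106.0 + 436.27*I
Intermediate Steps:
N = -1 (N = -8 + 7 = -1)
R(s) = -s (R(s) = -1 - (s - 1) = -1 - (-1 + s) = -1 + (1 - s) = -s)
m(a) = a²*√(-2 + a)
-158*R(7) + m(-11) = -(-158)*7 + (-11)²*√(-2 - 11) = -158*(-7) + 121*√(-13) = 1106 + 121*(I*√13) = 1106 + 121*I*√13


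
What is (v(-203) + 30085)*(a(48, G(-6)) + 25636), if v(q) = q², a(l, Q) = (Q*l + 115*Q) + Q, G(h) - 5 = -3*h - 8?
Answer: 2003076224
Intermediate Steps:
G(h) = -3 - 3*h (G(h) = 5 + (-3*h - 8) = 5 + (-8 - 3*h) = -3 - 3*h)
a(l, Q) = 116*Q + Q*l (a(l, Q) = (115*Q + Q*l) + Q = 116*Q + Q*l)
(v(-203) + 30085)*(a(48, G(-6)) + 25636) = ((-203)² + 30085)*((-3 - 3*(-6))*(116 + 48) + 25636) = (41209 + 30085)*((-3 + 18)*164 + 25636) = 71294*(15*164 + 25636) = 71294*(2460 + 25636) = 71294*28096 = 2003076224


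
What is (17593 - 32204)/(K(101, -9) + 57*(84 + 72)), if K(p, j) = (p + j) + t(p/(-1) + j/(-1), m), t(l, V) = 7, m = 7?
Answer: -14611/8991 ≈ -1.6251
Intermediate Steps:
K(p, j) = 7 + j + p (K(p, j) = (p + j) + 7 = (j + p) + 7 = 7 + j + p)
(17593 - 32204)/(K(101, -9) + 57*(84 + 72)) = (17593 - 32204)/((7 - 9 + 101) + 57*(84 + 72)) = -14611/(99 + 57*156) = -14611/(99 + 8892) = -14611/8991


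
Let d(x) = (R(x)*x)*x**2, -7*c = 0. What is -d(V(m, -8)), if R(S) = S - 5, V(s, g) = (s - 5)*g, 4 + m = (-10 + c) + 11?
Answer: -15466496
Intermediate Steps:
c = 0 (c = -1/7*0 = 0)
m = -3 (m = -4 + ((-10 + 0) + 11) = -4 + (-10 + 11) = -4 + 1 = -3)
V(s, g) = g*(-5 + s) (V(s, g) = (-5 + s)*g = g*(-5 + s))
R(S) = -5 + S
d(x) = x**3*(-5 + x) (d(x) = ((-5 + x)*x)*x**2 = (x*(-5 + x))*x**2 = x**3*(-5 + x))
-d(V(m, -8)) = -(-8*(-5 - 3))**3*(-5 - 8*(-5 - 3)) = -(-8*(-8))**3*(-5 - 8*(-8)) = -64**3*(-5 + 64) = -262144*59 = -1*15466496 = -15466496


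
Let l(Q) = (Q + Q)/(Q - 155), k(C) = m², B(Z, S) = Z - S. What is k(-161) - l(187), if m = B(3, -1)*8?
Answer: 16197/16 ≈ 1012.3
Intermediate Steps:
m = 32 (m = (3 - 1*(-1))*8 = (3 + 1)*8 = 4*8 = 32)
k(C) = 1024 (k(C) = 32² = 1024)
l(Q) = 2*Q/(-155 + Q) (l(Q) = (2*Q)/(-155 + Q) = 2*Q/(-155 + Q))
k(-161) - l(187) = 1024 - 2*187/(-155 + 187) = 1024 - 2*187/32 = 1024 - 1*187/16 = 1024 - 187/16 = 16197/16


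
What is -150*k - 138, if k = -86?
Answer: 12762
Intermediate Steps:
-150*k - 138 = -150*(-86) - 138 = 12900 - 138 = 12762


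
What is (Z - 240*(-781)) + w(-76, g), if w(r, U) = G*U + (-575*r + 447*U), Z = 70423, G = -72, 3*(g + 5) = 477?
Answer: 359313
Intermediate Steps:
g = 154 (g = -5 + (1/3)*477 = -5 + 159 = 154)
w(r, U) = -575*r + 375*U (w(r, U) = -72*U + (-575*r + 447*U) = -575*r + 375*U)
(Z - 240*(-781)) + w(-76, g) = (70423 - 240*(-781)) + (-575*(-76) + 375*154) = (70423 + 187440) + (43700 + 57750) = 257863 + 101450 = 359313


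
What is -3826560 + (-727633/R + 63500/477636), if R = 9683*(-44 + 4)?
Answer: -176976370266818903/46249493880 ≈ -3.8266e+6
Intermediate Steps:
R = -387320 (R = 9683*(-40) = -387320)
-3826560 + (-727633/R + 63500/477636) = -3826560 + (-727633/(-387320) + 63500/477636) = -3826560 + (-727633*(-1/387320) + 63500*(1/477636)) = -3826560 + (727633/387320 + 15875/119409) = -3826560 + 93034633897/46249493880 = -176976370266818903/46249493880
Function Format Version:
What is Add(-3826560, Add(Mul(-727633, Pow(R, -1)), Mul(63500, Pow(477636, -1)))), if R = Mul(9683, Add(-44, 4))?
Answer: Rational(-176976370266818903, 46249493880) ≈ -3.8266e+6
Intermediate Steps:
R = -387320 (R = Mul(9683, -40) = -387320)
Add(-3826560, Add(Mul(-727633, Pow(R, -1)), Mul(63500, Pow(477636, -1)))) = Add(-3826560, Add(Mul(-727633, Pow(-387320, -1)), Mul(63500, Pow(477636, -1)))) = Add(-3826560, Add(Mul(-727633, Rational(-1, 387320)), Mul(63500, Rational(1, 477636)))) = Add(-3826560, Add(Rational(727633, 387320), Rational(15875, 119409))) = Add(-3826560, Rational(93034633897, 46249493880)) = Rational(-176976370266818903, 46249493880)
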